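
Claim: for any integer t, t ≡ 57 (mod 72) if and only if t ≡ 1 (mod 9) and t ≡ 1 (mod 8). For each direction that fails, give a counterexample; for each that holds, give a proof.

Both directions fail.

[⇒] This fails: t = 57 gives 57 ≡ 57 (mod 72) but 57 ≡ 3 (mod 9), so the conjunction on the right does not hold.

[⇐] This fails: t = 1 satisfies both congruences on the right (1 ≡ 1 mod 9 and 1 ≡ 1 mod 8) yet 1 ≡ 1 (mod 72), not 57.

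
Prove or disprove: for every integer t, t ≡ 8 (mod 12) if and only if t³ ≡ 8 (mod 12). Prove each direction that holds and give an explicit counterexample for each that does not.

Not equivalent: only (⇒) holds.

Converse. This fails: take t = 2. Then 2³ = 8 ≡ 8 (mod 12), yet 2 ≡ 2 (mod 12), not 8.

Forward direction. Suppose t ≡ 8 (mod 12). Write t = 12j + 8. Then (12j + 8)³ = 1728j³ + 3456j² + 2304j + 512 = 12(144j³ + 288j² + 192j + 42) + 8, so t³ ≡ 8 (mod 12).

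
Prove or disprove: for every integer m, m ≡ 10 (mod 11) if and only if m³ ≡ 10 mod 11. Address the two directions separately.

Equivalent; both directions hold.

(⟸) Suppose m³ ≡ 10 (mod 11). The only residue r in {0, …, 10} with r³ ≡ 10 (mod 11) is r = 10, so m ≡ 10 (mod 11).

(⟹) Suppose m ≡ 10 (mod 11). Write m = 11j + 10. Then (11j + 10)³ = 1331j³ + 3630j² + 3300j + 1000 = 11(121j³ + 330j² + 300j + 90) + 10, so m³ ≡ 10 (mod 11).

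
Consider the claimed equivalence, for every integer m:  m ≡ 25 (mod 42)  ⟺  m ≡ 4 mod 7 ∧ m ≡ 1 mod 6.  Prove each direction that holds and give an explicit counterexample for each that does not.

(⟹) Suppose m ≡ 25 (mod 42); write m = 42j + 25. Since 7 ∣ 42, reducing mod 7 gives m ≡ 25 ≡ 4 (mod 7); since 6 ∣ 42, reducing mod 6 gives m ≡ 25 ≡ 1 (mod 6).

(⟸) Conversely, if m ≡ 4 (mod 7) and m ≡ 1 (mod 6), then by the Chinese remainder theorem m ≡ 25 (mod 42). This is exactly m ≡ 25 (mod 42).

The biconditional holds.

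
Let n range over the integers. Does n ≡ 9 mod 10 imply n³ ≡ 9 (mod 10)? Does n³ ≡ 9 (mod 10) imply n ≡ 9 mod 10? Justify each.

The biconditional holds.

Forward direction. Suppose n ≡ 9 mod 10. Write n = 10j + 9. Then (10j + 9)³ = 1000j³ + 2700j² + 2430j + 729 = 10(100j³ + 270j² + 243j + 72) + 9, so n³ ≡ 9 (mod 10).

Converse. Suppose n³ ≡ 9 (mod 10). The only residue r in {0, …, 9} with r³ ≡ 9 (mod 10) is r = 9, so n ≡ 9 (mod 10).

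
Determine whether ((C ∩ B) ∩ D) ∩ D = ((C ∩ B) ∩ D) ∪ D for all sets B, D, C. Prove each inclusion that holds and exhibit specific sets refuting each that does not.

(⊆) Let x ∈ ((C ∩ B) ∩ D) ∩ D. Then x ∈ B ∩ D ∩ C, from which x ∈ ((C ∩ B) ∩ D) ∪ D.

(⊇) This inclusion fails. Take B = ∅, D = {1}, C = ∅; then 1 ∈ ((C ∩ B) ∩ D) ∪ D but 1 ∉ ((C ∩ B) ∩ D) ∩ D.

Only the forward inclusion holds.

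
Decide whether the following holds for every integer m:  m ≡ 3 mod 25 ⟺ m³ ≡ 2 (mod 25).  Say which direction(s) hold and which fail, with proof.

Both directions hold; the statement is true.

(←) Suppose m³ ≡ 2 (mod 25). The only residue r in {0, …, 24} with r³ ≡ 2 (mod 25) is r = 3, so m ≡ 3 (mod 25).

(→) Suppose m ≡ 3 mod 25. Write m = 25j + 3. Then (25j + 3)³ = 15625j³ + 5625j² + 675j + 27 = 25(625j³ + 225j² + 27j + 1) + 2, so m³ ≡ 2 (mod 25).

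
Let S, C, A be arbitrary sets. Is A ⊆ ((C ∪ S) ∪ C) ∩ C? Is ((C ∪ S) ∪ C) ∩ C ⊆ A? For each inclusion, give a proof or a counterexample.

Forward inclusion. This inclusion fails. Take S = ∅, C = ∅, A = {1}; then 1 ∈ A but 1 ∉ ((C ∪ S) ∪ C) ∩ C.

Reverse inclusion. This inclusion fails. Take S = ∅, C = {1}, A = ∅; then 1 ∈ ((C ∪ S) ∪ C) ∩ C but 1 ∉ A.

(⊆) fails and (⊇) fails.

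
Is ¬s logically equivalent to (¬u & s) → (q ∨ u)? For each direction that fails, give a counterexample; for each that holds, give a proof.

Only the forward implication holds.

Forward direction. Assume the antecedent. If u is true, (¬u & s) → (q ∨ u) reduces to true regardless of the other variables. If u is false, the antecedent forces (u = F, q = F, s = F) or (u = F, q = T, s = F), and (¬u & s) → (q ∨ u) holds there. Either way (¬u & s) → (q ∨ u) holds.

Converse. This fails. Under u = T, q = F, s = T, the left side is false but the right side is true.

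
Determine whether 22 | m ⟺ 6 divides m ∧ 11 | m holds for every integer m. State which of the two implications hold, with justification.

The forward direction fails; the converse holds.

(⇒) This fails: take m = 22. Certainly 22 ∣ 22, but 6 ∤ 22.

(⇐) Suppose 6 ∣ m and 11 ∣ m. Any common multiple of 6 and 11 is a multiple of their lcm; here gcd(6, 11) = 1, so lcm(6, 11) = 6·11 = 66, so 66 ∣ m. Since 22 ∣ 66, it follows that 22 ∣ m.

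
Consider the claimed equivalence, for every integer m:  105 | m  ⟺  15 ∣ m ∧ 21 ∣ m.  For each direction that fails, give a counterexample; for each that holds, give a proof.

Equivalent; both directions hold.

(→) If 105 ∣ m, write m = 105q. Since 105 = 7·15, m = 15·(7q), so 15 ∣ m; and since 105 = 5·21, m = 21·(5q), so 21 ∣ m.

(←) Suppose 15 ∣ m and 21 ∣ m. Any common multiple of 15 and 21 is a multiple of their lcm; here lcm(15, 21) = 15·21/gcd(15, 21) = 315/3 = 105, so 105 ∣ m.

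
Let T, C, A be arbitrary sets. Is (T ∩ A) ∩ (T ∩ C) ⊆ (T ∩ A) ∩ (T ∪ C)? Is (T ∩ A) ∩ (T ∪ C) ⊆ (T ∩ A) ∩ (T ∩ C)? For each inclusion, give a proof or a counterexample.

Only the forward inclusion holds.

Forward inclusion. Let x ∈ (T ∩ A) ∩ (T ∩ C). Then x ∈ T ∩ C ∩ A, from which x ∈ (T ∩ A) ∩ (T ∪ C).

Reverse inclusion. This inclusion fails. Take T = {1}, C = ∅, A = {1}; then 1 ∈ (T ∩ A) ∩ (T ∪ C) but 1 ∉ (T ∩ A) ∩ (T ∩ C).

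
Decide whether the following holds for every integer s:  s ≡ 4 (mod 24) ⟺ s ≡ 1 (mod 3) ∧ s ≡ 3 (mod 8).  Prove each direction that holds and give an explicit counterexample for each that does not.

(⟹) This fails: s = 4 gives 4 ≡ 4 (mod 24) but 4 ≡ 4 (mod 8), so the conjunction on the right does not hold.

(⟸) This fails: s = 19 satisfies both congruences on the right (19 ≡ 1 mod 3 and 19 ≡ 3 mod 8) yet 19 ≡ 19 (mod 24), not 4.

Neither implication holds.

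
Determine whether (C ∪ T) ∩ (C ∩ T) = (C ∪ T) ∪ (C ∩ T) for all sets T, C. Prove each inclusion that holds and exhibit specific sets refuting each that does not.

Forward inclusion. Let x ∈ (C ∪ T) ∩ (C ∩ T). Then x ∈ T ∩ C, from which x ∈ (C ∪ T) ∪ (C ∩ T).

Reverse inclusion. This inclusion fails. Take T = {1}, C = ∅; then 1 ∈ (C ∪ T) ∪ (C ∩ T) but 1 ∉ (C ∪ T) ∩ (C ∩ T).

The sets are not equal: only the forward inclusion holds.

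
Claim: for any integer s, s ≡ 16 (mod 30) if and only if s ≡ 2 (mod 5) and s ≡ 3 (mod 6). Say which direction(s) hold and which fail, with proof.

Both directions fail.

[⇒] This fails: s = 16 gives 16 ≡ 16 (mod 30) but 16 ≡ 1 (mod 5), so the conjunction on the right does not hold.

[⇐] This fails: s = 27 satisfies both congruences on the right (27 ≡ 2 mod 5 and 27 ≡ 3 mod 6) yet 27 ≡ 27 (mod 30), not 16.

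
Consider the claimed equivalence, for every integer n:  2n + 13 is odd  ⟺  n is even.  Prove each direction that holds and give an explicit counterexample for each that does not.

Only the converse holds.

Converse. Suppose n is even. Since 2 is even, 2n is even for every n, so 2n + 13 has the same parity as 13, which is odd. Hence 2n + 13 is odd.

Forward direction. This fails: take n = 7. Then 2n + 13 = 27, which is odd, yet n = 7 is odd, not even.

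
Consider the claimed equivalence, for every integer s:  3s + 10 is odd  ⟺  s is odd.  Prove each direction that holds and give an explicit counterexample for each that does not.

[⇒] Suppose 3s + 10 is odd. Since 3 is odd, 3s and s have the same parity, so 3s + 10 ≡ s + 10 (mod 2). As 10 is even, 3s + 10 is odd exactly when s is odd. Thus s is odd.

[⇐] Conversely, suppose s is odd; write s = 2j + 1. Then 3s + 10 = 3·(2j + 1) + 10 = 2·3j + 13, which is odd.

Both directions hold; the statement is true.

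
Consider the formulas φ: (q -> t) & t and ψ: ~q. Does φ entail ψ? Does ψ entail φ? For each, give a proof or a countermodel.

(⟹) This fails. Under t = T, q = T, the left side is true but the right side is false.

(⟸) This fails. Under t = F, q = F, the left side is false but the right side is true.

Neither implication holds.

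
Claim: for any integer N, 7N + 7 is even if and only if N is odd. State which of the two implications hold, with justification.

(⇒) Suppose 7N + 7 is even. Since 7 is odd, 7N and N have the same parity, so 7N + 7 ≡ N + 7 (mod 2). As 7 is odd, 7N + 7 is even exactly when N is odd. Thus N is odd.

(⇐) Conversely, suppose N is odd; write N = 2j + 1. Then 7N + 7 = 7·(2j + 1) + 7 = 2·7j + 14, which is even.

Both directions hold.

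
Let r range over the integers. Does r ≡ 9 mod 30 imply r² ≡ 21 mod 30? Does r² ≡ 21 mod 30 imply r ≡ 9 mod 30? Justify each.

[⇒] Suppose r ≡ 9 mod 30. Write r = 30j + 9. Then (30j + 9)² = 900j² + 540j + 81 = 30(30j² + 18j + 2) + 21, so r² ≡ 21 (mod 30).

[⇐] This fails: take r = 21. Then 21² = 441 ≡ 21 (mod 30), yet 21 ≡ 21 (mod 30), not 9.

Only the forward direction holds.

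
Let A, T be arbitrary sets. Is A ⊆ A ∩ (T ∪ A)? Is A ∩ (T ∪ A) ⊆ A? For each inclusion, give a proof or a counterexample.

(⊆) Let x ∈ A. Then either x ∈ A and x ∉ T; or x ∈ A ∩ T. In each case x ∈ A ∩ (T ∪ A), so A ⊆ A ∩ (T ∪ A).

(⊇) Let x ∈ A ∩ (T ∪ A). Then either x ∈ A and x ∉ T; or x ∈ A ∩ T. In each case x ∈ A, so A ∩ (T ∪ A) ⊆ A.

The two sets are equal.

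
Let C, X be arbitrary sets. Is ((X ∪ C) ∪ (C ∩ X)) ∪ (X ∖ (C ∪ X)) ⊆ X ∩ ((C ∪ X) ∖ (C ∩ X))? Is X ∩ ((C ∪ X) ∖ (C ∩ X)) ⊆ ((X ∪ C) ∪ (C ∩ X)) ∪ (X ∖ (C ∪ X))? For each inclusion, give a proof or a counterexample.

The sets are not equal: only the reverse inclusion holds.

(⟹) This inclusion fails. Take C = {1}, X = ∅; then 1 ∈ ((X ∪ C) ∪ (C ∩ X)) ∪ (X ∖ (C ∪ X)) but 1 ∉ X ∩ ((C ∪ X) ∖ (C ∩ X)).

(⟸) Let x ∈ X ∩ ((C ∪ X) ∖ (C ∩ X)). Then x ∈ X and x ∉ C, from which x ∈ ((X ∪ C) ∪ (C ∩ X)) ∪ (X ∖ (C ∪ X)).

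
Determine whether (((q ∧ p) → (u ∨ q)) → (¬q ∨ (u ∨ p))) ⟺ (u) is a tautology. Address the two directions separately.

Not equivalent: only (⇐) holds.

(⇒) This fails. Under q = F, u = F, p = F, the left side is true but the right side is false.

(⇐) Assume the antecedent. If q is true, the antecedent forces (q = T, u = T, p = F) or (q = T, u = T, p = T), and the consequent holds there. If q is false, the consequent reduces to true regardless of the other variables. Either way the consequent holds.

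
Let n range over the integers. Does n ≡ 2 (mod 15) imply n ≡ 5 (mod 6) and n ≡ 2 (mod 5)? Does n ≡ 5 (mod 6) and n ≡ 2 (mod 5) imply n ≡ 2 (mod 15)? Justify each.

(⇒) fails; (⇐) holds.

[⇒] This fails: n = 2 gives 2 ≡ 2 (mod 15) but 2 ≡ 2 (mod 6), so the conjunction on the right does not hold.

[⇐] Conversely, if n ≡ 5 (mod 6) and n ≡ 2 (mod 5), then by the Chinese remainder theorem n ≡ 17 (mod 30). Since 17 ≡ 2 (mod 15) and 15 ∣ 30, we get n ≡ 2 (mod 15).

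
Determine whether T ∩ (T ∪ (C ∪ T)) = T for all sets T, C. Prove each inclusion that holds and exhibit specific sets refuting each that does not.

Both inclusions hold.

(⟸) Let x ∈ T. Then either x ∈ T and x ∉ C; or x ∈ T ∩ C. In each case x ∈ T ∩ (T ∪ (C ∪ T)), so T ⊆ T ∩ (T ∪ (C ∪ T)).

(⟹) Let x ∈ T ∩ (T ∪ (C ∪ T)). Then either x ∈ T and x ∉ C; or x ∈ T ∩ C. In each case x ∈ T, so T ∩ (T ∪ (C ∪ T)) ⊆ T.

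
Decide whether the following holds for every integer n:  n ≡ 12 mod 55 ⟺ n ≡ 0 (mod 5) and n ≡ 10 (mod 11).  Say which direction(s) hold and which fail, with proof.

(⟹) This fails: n = 12 gives 12 ≡ 12 (mod 55) but 12 ≡ 2 (mod 5), so the conjunction on the right does not hold.

(⟸) This fails: n = 10 satisfies both congruences on the right (10 ≡ 0 mod 5 and 10 ≡ 10 mod 11) yet 10 ≡ 10 (mod 55), not 12.

Neither direction holds.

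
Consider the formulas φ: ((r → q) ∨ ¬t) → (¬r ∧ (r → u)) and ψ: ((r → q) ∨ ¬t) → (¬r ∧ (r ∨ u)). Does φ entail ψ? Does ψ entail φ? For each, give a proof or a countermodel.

(⟹) This fails. Under u = F, q = F, t = F, r = F, the left side is true but the right side is false.

(⟸) Assume the antecedent. If r is true, the antecedent forces (u = F, q = F, t = T, r = T) or (u = T, q = F, t = T, r = T), and the consequent holds there. If r is false, the consequent reduces to true regardless of the other variables. Either way the consequent holds.

Only the reverse direction holds.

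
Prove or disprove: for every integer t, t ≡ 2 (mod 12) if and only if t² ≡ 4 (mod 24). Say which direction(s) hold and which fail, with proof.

(⇒) holds; (⇐) fails.

(⇒) Suppose t ≡ 2 (mod 12). Working modulo 24, t ∈ {2, 14}; for each such r, r² ≡ 4 (mod 24).

(⇐) This fails: take t = 10. Then 10² = 100 ≡ 4 (mod 24), yet 10 ≡ 10 (mod 12), not 2.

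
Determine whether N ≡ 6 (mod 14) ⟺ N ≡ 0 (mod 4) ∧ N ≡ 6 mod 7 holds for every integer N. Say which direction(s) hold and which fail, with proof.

(⇐) If N ≡ 0 (mod 4) and N ≡ 6 (mod 7), then by the Chinese remainder theorem N ≡ 20 (mod 28). Since 20 ≡ 6 (mod 14) and 14 ∣ 28, we get N ≡ 6 (mod 14).

(⇒) This fails: N = 6 gives 6 ≡ 6 (mod 14) but 6 ≡ 2 (mod 4), so the conjunction on the right does not hold.

(⇒) fails; (⇐) holds.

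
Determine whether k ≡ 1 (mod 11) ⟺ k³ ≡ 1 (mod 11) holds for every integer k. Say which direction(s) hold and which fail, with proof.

Equivalent; both directions hold.

[⇒] Suppose k ≡ 1 (mod 11). Write k = 11j + 1. Then (11j + 1)³ = 1331j³ + 363j² + 33j + 1 = 11(121j³ + 33j² + 3j) + 1, so k³ ≡ 1 (mod 11).

[⇐] Conversely, suppose k³ ≡ 1 (mod 11). The only residue r in {0, …, 10} with r³ ≡ 1 (mod 11) is r = 1, so k ≡ 1 (mod 11).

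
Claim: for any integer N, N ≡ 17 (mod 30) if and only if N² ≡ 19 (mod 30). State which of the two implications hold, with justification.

(→) Suppose N ≡ 17 (mod 30). Write N = 30j + 17. Then (30j + 17)² = 900j² + 1020j + 289 = 30(30j² + 34j + 9) + 19, so N² ≡ 19 (mod 30).

(←) This fails: take N = 7. Then 7² = 49 ≡ 19 (mod 30), yet 7 ≡ 7 (mod 30), not 17.

Only the forward implication holds.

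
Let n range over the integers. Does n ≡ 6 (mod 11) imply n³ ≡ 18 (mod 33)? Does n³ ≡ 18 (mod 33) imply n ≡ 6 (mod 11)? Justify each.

(←) The residues r modulo 33 with r³ ≡ 18 (mod 33) are exactly {6}, and each is ≡ 6 (mod 11).

(→) This fails: take n = 17. Then 17 ≡ 6 (mod 11), but 17³ = 4913 ≡ 29 (mod 33), not 18.

The forward direction fails; the converse holds.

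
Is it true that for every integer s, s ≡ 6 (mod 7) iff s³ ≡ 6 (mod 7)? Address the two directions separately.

Only the forward direction holds.

[⇒] Suppose s ≡ 6 (mod 7). Write s = 7j + 6. Then (7j + 6)³ = 343j³ + 882j² + 756j + 216 = 7(49j³ + 126j² + 108j + 30) + 6, so s³ ≡ 6 (mod 7).

[⇐] This fails: take s = 3. Then 3³ = 27 ≡ 6 (mod 7), yet 3 ≡ 3 (mod 7), not 6.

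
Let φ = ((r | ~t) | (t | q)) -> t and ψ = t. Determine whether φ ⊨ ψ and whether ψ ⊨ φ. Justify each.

Equivalent; both directions hold.

(⟸) Assume the antecedent. If t is true, ((r | ~t) | (t | q)) -> t reduces to true regardless of the other variables. If t is false, the antecedent cannot hold. Either way ((r | ~t) | (t | q)) -> t holds.

(⟹) Assume the antecedent. If t is true, t reduces to true regardless of the other variables. If t is false, the antecedent cannot hold. Either way t holds.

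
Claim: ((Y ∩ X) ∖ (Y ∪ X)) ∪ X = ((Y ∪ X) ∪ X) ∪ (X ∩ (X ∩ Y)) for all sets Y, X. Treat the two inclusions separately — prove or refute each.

Forward inclusion. Let x ∈ ((Y ∩ X) ∖ (Y ∪ X)) ∪ X. Then either x ∈ X and x ∉ Y; or x ∈ Y ∩ X. In each case x ∈ ((Y ∪ X) ∪ X) ∪ (X ∩ (X ∩ Y)), so ((Y ∩ X) ∖ (Y ∪ X)) ∪ X ⊆ ((Y ∪ X) ∪ X) ∪ (X ∩ (X ∩ Y)).

Reverse inclusion. This inclusion fails. Take Y = {1}, X = ∅; then 1 ∈ ((Y ∪ X) ∪ X) ∪ (X ∩ (X ∩ Y)) but 1 ∉ ((Y ∩ X) ∖ (Y ∪ X)) ∪ X.

(⊆) holds; (⊇) fails.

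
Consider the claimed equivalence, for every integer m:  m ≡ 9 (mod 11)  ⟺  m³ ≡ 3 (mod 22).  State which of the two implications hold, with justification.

Not equivalent: only (⇐) holds.

(→) This fails: take m = 20. Then 20 ≡ 9 (mod 11), but 20³ = 8000 ≡ 14 (mod 22), not 3.

(←) Conversely, the residues r modulo 22 with r³ ≡ 3 (mod 22) are exactly {9}, and each is ≡ 9 (mod 11).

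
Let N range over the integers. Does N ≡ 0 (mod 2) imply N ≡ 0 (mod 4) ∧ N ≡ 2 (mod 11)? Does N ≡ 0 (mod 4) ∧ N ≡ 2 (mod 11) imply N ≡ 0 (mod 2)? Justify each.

(→) This fails: N = 0 gives 0 ≡ 0 (mod 2) but 0 ≡ 0 (mod 11), so the conjunction on the right does not hold.

(←) Conversely, if N ≡ 0 (mod 4) and N ≡ 2 (mod 11), then by the Chinese remainder theorem N ≡ 24 (mod 44). Since 24 ≡ 0 (mod 2) and 2 ∣ 44, we get N ≡ 0 (mod 2).

Not equivalent: only (⇐) holds.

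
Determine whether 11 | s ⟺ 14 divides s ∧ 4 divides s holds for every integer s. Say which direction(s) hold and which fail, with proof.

(→) This fails: take s = 11. Certainly 11 ∣ 11, but 14 ∤ 11.

(←) This fails: take s = 28. Both 14 ∣ 28 and 4 ∣ 28, yet 28 is not a multiple of 11 (since 28 = 2·11 + 6), so 11 ∤ 28.

(⇒) fails and (⇐) fails.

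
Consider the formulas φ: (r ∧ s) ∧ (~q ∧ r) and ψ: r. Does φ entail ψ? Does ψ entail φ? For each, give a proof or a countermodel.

(⟹) Assume the antecedent. If r is true, r reduces to true regardless of the other variables. If r is false, the antecedent cannot hold. Either way r holds.

(⟸) This fails. Under r = T, q = F, s = F, the left side is false but the right side is true.

Not equivalent: only (⇒) holds.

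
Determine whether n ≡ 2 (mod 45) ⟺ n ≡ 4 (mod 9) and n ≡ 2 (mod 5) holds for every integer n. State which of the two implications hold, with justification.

Forward direction. This fails: n = 2 gives 2 ≡ 2 (mod 45) but 2 ≡ 2 (mod 9), so the conjunction on the right does not hold.

Converse. This fails: n = 22 satisfies both congruences on the right (22 ≡ 4 mod 9 and 22 ≡ 2 mod 5) yet 22 ≡ 22 (mod 45), not 2.

Neither implication holds.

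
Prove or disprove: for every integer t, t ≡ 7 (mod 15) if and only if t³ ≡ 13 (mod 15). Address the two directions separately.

(⇐) Suppose t³ ≡ 13 (mod 15). The only residue r in {0, …, 14} with r³ ≡ 13 (mod 15) is r = 7, so t ≡ 7 (mod 15).

(⇒) Suppose t ≡ 7 (mod 15). Write t = 15j + 7. Then (15j + 7)³ = 3375j³ + 4725j² + 2205j + 343 = 15(225j³ + 315j² + 147j + 22) + 13, so t³ ≡ 13 (mod 15).

The biconditional holds.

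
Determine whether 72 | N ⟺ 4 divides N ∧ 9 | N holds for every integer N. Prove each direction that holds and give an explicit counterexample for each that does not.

(⟸) This fails: take N = 36. Both 4 ∣ 36 and 9 ∣ 36, yet 36 is not a multiple of 72 (since 36 = 0·72 + 36), so 72 ∤ 36.

(⟹) If 72 ∣ N, write N = 72q. Since 72 = 18·4, N = 4·(18q), so 4 ∣ N; and since 72 = 8·9, N = 9·(8q), so 9 ∣ N.

(⇒) holds; (⇐) fails.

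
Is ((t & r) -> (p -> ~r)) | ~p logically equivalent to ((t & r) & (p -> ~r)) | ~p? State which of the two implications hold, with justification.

Converse. Assume the antecedent. If r is true, the antecedent forces (r = T, p = F, t = F) or (r = T, p = F, t = T), and ((t & r) -> (p -> ~r)) | ~p holds there. If r is false, ((t & r) -> (p -> ~r)) | ~p reduces to true regardless of the other variables. Either way ((t & r) -> (p -> ~r)) | ~p holds.

Forward direction. This fails. Under r = F, p = T, t = F, the left side is true but the right side is false.

The forward direction fails; the converse holds.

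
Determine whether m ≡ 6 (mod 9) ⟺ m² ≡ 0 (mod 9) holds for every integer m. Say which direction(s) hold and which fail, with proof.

(←) This fails: take m = 0. Then 0² = 0 ≡ 0 (mod 9), yet 0 ≡ 0 (mod 9), not 6.

(→) Suppose m ≡ 6 (mod 9). Write m = 9j + 6. Then (9j + 6)² = 81j² + 108j + 36 = 9(9j² + 12j + 4) + 0, so m² ≡ 0 (mod 9).

Only the forward direction holds.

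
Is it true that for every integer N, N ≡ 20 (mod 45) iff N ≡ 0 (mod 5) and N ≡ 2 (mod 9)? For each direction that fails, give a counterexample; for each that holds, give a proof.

Both directions hold.

Forward direction. Suppose N ≡ 20 (mod 45); write N = 45j + 20. Since 5 ∣ 45, reducing mod 5 gives N ≡ 20 ≡ 0 (mod 5); since 9 ∣ 45, reducing mod 9 gives N ≡ 20 ≡ 2 (mod 9).

Converse. If N ≡ 0 (mod 5) and N ≡ 2 (mod 9), then by the Chinese remainder theorem N ≡ 20 (mod 45). This is exactly N ≡ 20 (mod 45).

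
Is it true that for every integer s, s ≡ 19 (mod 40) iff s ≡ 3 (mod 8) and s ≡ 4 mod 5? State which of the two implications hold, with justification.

Both directions hold.

[⇐] If s ≡ 3 (mod 8) and s ≡ 4 (mod 5), then by the Chinese remainder theorem s ≡ 19 (mod 40). This is exactly s ≡ 19 (mod 40).

[⇒] Suppose s ≡ 19 (mod 40); write s = 40j + 19. Since 8 ∣ 40, reducing mod 8 gives s ≡ 19 ≡ 3 (mod 8); since 5 ∣ 40, reducing mod 5 gives s ≡ 19 ≡ 4 (mod 5).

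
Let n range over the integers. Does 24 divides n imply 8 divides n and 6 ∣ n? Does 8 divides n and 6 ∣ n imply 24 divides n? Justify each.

Both directions hold.

(→) If 24 ∣ n, write n = 24q. Since 24 = 3·8, n = 8·(3q), so 8 ∣ n; and since 24 = 4·6, n = 6·(4q), so 6 ∣ n.

(←) Suppose 8 ∣ n and 6 ∣ n. Any common multiple of 8 and 6 is a multiple of their lcm; here lcm(8, 6) = 8·6/gcd(8, 6) = 48/2 = 24, so 24 ∣ n.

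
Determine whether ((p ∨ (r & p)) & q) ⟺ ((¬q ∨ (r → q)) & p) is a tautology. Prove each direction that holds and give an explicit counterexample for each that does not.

Not equivalent: only (⇒) holds.

[⇒] Assume the antecedent. If p is true, (¬q ∨ (r → q)) & p reduces to true regardless of the other variables. If p is false, the antecedent cannot hold. Either way (¬q ∨ (r → q)) & p holds.

[⇐] This fails. Under p = T, r = F, q = F, the left side is false but the right side is true.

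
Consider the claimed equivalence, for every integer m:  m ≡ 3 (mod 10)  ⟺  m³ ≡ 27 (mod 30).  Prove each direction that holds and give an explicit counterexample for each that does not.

Not equivalent: only (⇐) holds.

Converse. The residues r modulo 30 with r³ ≡ 27 (mod 30) are exactly {3}, and each is ≡ 3 (mod 10).

Forward direction. This fails: take m = 13. Then 13 ≡ 3 (mod 10), but 13³ = 2197 ≡ 7 (mod 30), not 27.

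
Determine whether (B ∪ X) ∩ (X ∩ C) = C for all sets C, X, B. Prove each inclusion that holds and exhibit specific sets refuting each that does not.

Reverse inclusion. This inclusion fails. Take C = {1}, X = ∅, B = ∅; then 1 ∈ C but 1 ∉ (B ∪ X) ∩ (X ∩ C).

Forward inclusion. Let x ∈ (B ∪ X) ∩ (X ∩ C). Then either x ∈ C ∩ X and x ∉ B; or x ∈ C ∩ X ∩ B. In each case x ∈ C, so (B ∪ X) ∩ (X ∩ C) ⊆ C.

The sets are not equal: only the forward inclusion holds.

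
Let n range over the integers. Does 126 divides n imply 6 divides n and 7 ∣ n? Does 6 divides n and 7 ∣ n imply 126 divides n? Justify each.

(⇒) holds; (⇐) fails.

[⇒] If 126 ∣ n, write n = 126q. Since 126 = 21·6, n = 6·(21q), so 6 ∣ n; and since 126 = 18·7, n = 7·(18q), so 7 ∣ n.

[⇐] This fails: take n = 42. Both 6 ∣ 42 and 7 ∣ 42, yet 42 is not a multiple of 126 (since 42 = 0·126 + 42), so 126 ∤ 42.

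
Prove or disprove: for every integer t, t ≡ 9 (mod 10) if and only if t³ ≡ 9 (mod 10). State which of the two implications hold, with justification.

(←) For the converse, argue contrapositively. If t ≢ 9 (mod 10), then t is congruent to one of 0, 1, 2, 3, 4, 5, 6, 7, 8 modulo 10, and these give t³ ≡ 0, 1, 8, 7, 4, 5, 6, 3, 2 respectively — never 9.

(→) Suppose t ≡ 9 (mod 10). Write t = 10j + 9. Then (10j + 9)³ = 1000j³ + 2700j² + 2430j + 729 = 10(100j³ + 270j² + 243j + 72) + 9, so t³ ≡ 9 (mod 10).

Both directions hold; the statement is true.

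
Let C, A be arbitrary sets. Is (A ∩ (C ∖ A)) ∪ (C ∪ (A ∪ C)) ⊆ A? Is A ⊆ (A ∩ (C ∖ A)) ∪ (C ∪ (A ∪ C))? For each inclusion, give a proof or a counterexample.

(⊆) fails; (⊇) holds.

(⊆) This inclusion fails. Take C = {1}, A = ∅; then 1 ∈ (A ∩ (C ∖ A)) ∪ (C ∪ (A ∪ C)) but 1 ∉ A.

(⊇) Let x ∈ A. Then either x ∈ A and x ∉ C; or x ∈ C ∩ A. In each case x ∈ (A ∩ (C ∖ A)) ∪ (C ∪ (A ∪ C)), so A ⊆ (A ∩ (C ∖ A)) ∪ (C ∪ (A ∪ C)).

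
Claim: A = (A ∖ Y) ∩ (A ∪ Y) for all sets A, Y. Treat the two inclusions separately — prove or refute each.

(⟸) Let x ∈ (A ∖ Y) ∩ (A ∪ Y). Then x ∈ A and x ∉ Y, from which x ∈ A.

(⟹) This inclusion fails. Take A = {1}, Y = {1}; then 1 ∈ A but 1 ∉ (A ∖ Y) ∩ (A ∪ Y).

(⊆) fails; (⊇) holds.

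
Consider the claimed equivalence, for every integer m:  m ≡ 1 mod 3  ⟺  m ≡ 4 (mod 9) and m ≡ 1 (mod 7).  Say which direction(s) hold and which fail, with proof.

Converse. If m ≡ 4 (mod 9) and m ≡ 1 (mod 7), then by the Chinese remainder theorem m ≡ 22 (mod 63). Since 22 ≡ 1 (mod 3) and 3 ∣ 63, we get m ≡ 1 (mod 3).

Forward direction. This fails: m = 1 gives 1 ≡ 1 (mod 3) but 1 ≡ 1 (mod 9), so the conjunction on the right does not hold.

(⇒) fails; (⇐) holds.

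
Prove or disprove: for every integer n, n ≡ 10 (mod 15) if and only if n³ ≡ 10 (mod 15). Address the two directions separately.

Both implications hold.

[⇒] Suppose n ≡ 10 (mod 15). Write n = 15j + 10. Then (15j + 10)³ = 3375j³ + 6750j² + 4500j + 1000 = 15(225j³ + 450j² + 300j + 66) + 10, so n³ ≡ 10 (mod 15).

[⇐] Conversely, suppose n³ ≡ 10 (mod 15). The only residue r in {0, …, 14} with r³ ≡ 10 (mod 15) is r = 10, so n ≡ 10 (mod 15).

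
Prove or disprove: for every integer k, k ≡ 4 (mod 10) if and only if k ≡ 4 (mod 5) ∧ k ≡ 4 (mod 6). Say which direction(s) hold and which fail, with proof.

(←) If k ≡ 4 (mod 5) and k ≡ 4 (mod 6), then by the Chinese remainder theorem k ≡ 4 (mod 30). Since 4 ≡ 4 (mod 10) and 10 ∣ 30, we get k ≡ 4 (mod 10).

(→) This fails: k = 24 gives 24 ≡ 4 (mod 10) but 24 ≡ 0 (mod 6), so the conjunction on the right does not hold.

Not equivalent: only (⇐) holds.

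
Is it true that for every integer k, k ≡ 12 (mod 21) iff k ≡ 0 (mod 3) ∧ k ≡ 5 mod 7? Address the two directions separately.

The biconditional holds.

(←) If k ≡ 0 (mod 3) and k ≡ 5 (mod 7), then by the Chinese remainder theorem k ≡ 12 (mod 21). This is exactly k ≡ 12 (mod 21).

(→) Suppose k ≡ 12 (mod 21); write k = 21j + 12. Since 3 ∣ 21, reducing mod 3 gives k ≡ 12 ≡ 0 (mod 3); since 7 ∣ 21, reducing mod 7 gives k ≡ 12 ≡ 5 (mod 7).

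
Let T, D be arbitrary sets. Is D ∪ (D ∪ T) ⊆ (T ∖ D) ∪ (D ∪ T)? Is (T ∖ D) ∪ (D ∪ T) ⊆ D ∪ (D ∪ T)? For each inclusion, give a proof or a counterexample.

Both inclusions hold; the sets are equal.

(⊆) Let x ∈ D ∪ (D ∪ T). Then either x ∈ T and x ∉ D; or x ∈ D and x ∉ T; or x ∈ T ∩ D. In each case x ∈ (T ∖ D) ∪ (D ∪ T), so D ∪ (D ∪ T) ⊆ (T ∖ D) ∪ (D ∪ T).

(⊇) Let x ∈ (T ∖ D) ∪ (D ∪ T). Then either x ∈ T and x ∉ D; or x ∈ D and x ∉ T; or x ∈ T ∩ D. In each case x ∈ D ∪ (D ∪ T), so (T ∖ D) ∪ (D ∪ T) ⊆ D ∪ (D ∪ T).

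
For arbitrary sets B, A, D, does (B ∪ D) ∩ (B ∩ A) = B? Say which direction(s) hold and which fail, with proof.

Forward inclusion. Let x ∈ (B ∪ D) ∩ (B ∩ A). Then either x ∈ B ∩ A and x ∉ D; or x ∈ B ∩ A ∩ D. In each case x ∈ B, so (B ∪ D) ∩ (B ∩ A) ⊆ B.

Reverse inclusion. This inclusion fails. Take B = {1}, A = ∅, D = ∅; then 1 ∈ B but 1 ∉ (B ∪ D) ∩ (B ∩ A).

The sets are not equal: only the forward inclusion holds.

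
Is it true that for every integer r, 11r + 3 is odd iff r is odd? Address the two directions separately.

(⇒) This fails: r = 2 gives 11r + 3 = 25, which is odd, but 2 is even, not odd.

(⇐) This also fails: r = 5 is odd, but 11r + 3 = 58 is even, not odd.

Both directions fail.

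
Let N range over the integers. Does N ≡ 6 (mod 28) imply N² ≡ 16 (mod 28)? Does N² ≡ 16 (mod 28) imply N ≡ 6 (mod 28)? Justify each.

(⇒) This fails: take N = 6. Then 6 ≡ 6 (mod 28), but 6² = 36 ≡ 8 (mod 28), not 16.

(⇐) This fails: take N = 4. Then 4² = 16 ≡ 16 (mod 28), yet 4 ≡ 4 (mod 28), not 6.

Both directions fail.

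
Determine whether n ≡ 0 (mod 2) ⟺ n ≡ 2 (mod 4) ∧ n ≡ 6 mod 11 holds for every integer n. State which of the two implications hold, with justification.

Not equivalent: only (⇐) holds.

[⇒] This fails: n = 0 gives 0 ≡ 0 (mod 2) but 0 ≡ 0 (mod 4), so the conjunction on the right does not hold.

[⇐] Conversely, if n ≡ 2 (mod 4) and n ≡ 6 (mod 11), then by the Chinese remainder theorem n ≡ 6 (mod 44). Since 6 ≡ 0 (mod 2) and 2 ∣ 44, we get n ≡ 0 (mod 2).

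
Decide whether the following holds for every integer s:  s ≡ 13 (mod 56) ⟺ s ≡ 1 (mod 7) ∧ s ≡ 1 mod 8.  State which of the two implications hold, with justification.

(→) This fails: s = 13 gives 13 ≡ 13 (mod 56) but 13 ≡ 6 (mod 7), so the conjunction on the right does not hold.

(←) This fails: s = 1 satisfies both congruences on the right (1 ≡ 1 mod 7 and 1 ≡ 1 mod 8) yet 1 ≡ 1 (mod 56), not 13.

Neither direction holds.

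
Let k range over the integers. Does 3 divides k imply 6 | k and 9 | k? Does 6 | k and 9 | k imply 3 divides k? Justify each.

(⟹) This fails: take k = 3. Certainly 3 ∣ 3, but 6 ∤ 3.

(⟸) Suppose 6 ∣ k and 9 ∣ k. Any common multiple of 6 and 9 is a multiple of their lcm; here lcm(6, 9) = 6·9/gcd(6, 9) = 54/3 = 18, so 18 ∣ k. Since 3 ∣ 18, it follows that 3 ∣ k.

Only the converse holds.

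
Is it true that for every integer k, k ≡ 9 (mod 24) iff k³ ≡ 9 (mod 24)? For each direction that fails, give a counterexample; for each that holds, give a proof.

Equivalent; both directions hold.

(⇐) Suppose k³ ≡ 9 (mod 24). The only residue r in {0, …, 23} with r³ ≡ 9 (mod 24) is r = 9, so k ≡ 9 (mod 24).

(⇒) Suppose k ≡ 9 (mod 24). Write k = 24j + 9. Then (24j + 9)³ = 13824j³ + 15552j² + 5832j + 729 = 24(576j³ + 648j² + 243j + 30) + 9, so k³ ≡ 9 (mod 24).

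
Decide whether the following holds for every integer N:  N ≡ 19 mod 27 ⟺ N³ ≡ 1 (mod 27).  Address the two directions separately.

Not equivalent: only (⇒) holds.

(⇒) Suppose N ≡ 19 mod 27. Write N = 27j + 19. Then (27j + 19)³ = 19683j³ + 41553j² + 29241j + 6859 = 27(729j³ + 1539j² + 1083j + 254) + 1, so N³ ≡ 1 (mod 27).

(⇐) This fails: take N = 1. Then 1³ = 1 ≡ 1 (mod 27), yet 1 ≡ 1 (mod 27), not 19.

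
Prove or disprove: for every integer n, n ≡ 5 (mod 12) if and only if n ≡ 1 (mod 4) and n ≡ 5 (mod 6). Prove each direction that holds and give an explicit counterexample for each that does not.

Converse. If n ≡ 1 (mod 4) and n ≡ 5 (mod 6), then by the Chinese remainder theorem n ≡ 5 (mod 12). This is exactly n ≡ 5 (mod 12).

Forward direction. Suppose n ≡ 5 (mod 12); write n = 12j + 5. Since 4 ∣ 12, reducing mod 4 gives n ≡ 5 ≡ 1 (mod 4); since 6 ∣ 12, reducing mod 6 gives n ≡ 5 (mod 6).

Both implications hold.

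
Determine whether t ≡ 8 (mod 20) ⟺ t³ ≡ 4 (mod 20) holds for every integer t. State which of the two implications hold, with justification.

Neither implication holds.

Forward direction. This fails: take t = 8. Then 8 ≡ 8 (mod 20), but 8³ = 512 ≡ 12 (mod 20), not 4.

Converse. This fails: take t = 4. Then 4³ = 64 ≡ 4 (mod 20), yet 4 ≡ 4 (mod 20), not 8.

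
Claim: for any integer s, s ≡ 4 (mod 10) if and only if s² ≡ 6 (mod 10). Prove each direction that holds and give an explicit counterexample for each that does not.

Only the forward implication holds.

(⇒) Suppose s ≡ 4 (mod 10). Write s = 10j + 4. Then (10j + 4)² = 100j² + 80j + 16 = 10(10j² + 8j + 1) + 6, so s² ≡ 6 (mod 10).

(⇐) This fails: take s = 6. Then 6² = 36 ≡ 6 (mod 10), yet 6 ≡ 6 (mod 10), not 4.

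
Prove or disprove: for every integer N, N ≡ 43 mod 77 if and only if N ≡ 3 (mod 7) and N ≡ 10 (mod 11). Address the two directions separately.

(⇒) fails and (⇐) fails.

(→) This fails: N = 43 gives 43 ≡ 43 (mod 77) but 43 ≡ 1 (mod 7), so the conjunction on the right does not hold.

(←) This fails: N = 10 satisfies both congruences on the right (10 ≡ 3 mod 7 and 10 ≡ 10 mod 11) yet 10 ≡ 10 (mod 77), not 43.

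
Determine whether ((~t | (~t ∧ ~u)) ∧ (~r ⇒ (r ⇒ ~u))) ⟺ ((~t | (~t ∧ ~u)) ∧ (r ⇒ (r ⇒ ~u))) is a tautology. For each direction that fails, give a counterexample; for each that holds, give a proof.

[⇐] Assume the antecedent. If u is true, the antecedent forces (u = T, t = F, r = F), and the consequent holds there. If u is false, the antecedent forces (u = F, t = F, r = F) or (u = F, t = F, r = T), and the consequent holds there. Either way the consequent holds.

[⇒] This fails. Under u = T, t = F, r = T, the left side is true but the right side is false.

Only the reverse direction holds.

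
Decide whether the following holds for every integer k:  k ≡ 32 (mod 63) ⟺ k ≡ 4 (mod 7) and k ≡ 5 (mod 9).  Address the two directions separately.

The biconditional holds.

Forward direction. Suppose k ≡ 32 (mod 63); write k = 63j + 32. Since 7 ∣ 63, reducing mod 7 gives k ≡ 32 ≡ 4 (mod 7); since 9 ∣ 63, reducing mod 9 gives k ≡ 32 ≡ 5 (mod 9).

Converse. If k ≡ 4 (mod 7) and k ≡ 5 (mod 9), then by the Chinese remainder theorem k ≡ 32 (mod 63). This is exactly k ≡ 32 (mod 63).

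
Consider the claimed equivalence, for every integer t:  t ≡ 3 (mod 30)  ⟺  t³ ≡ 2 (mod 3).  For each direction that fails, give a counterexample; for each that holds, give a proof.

(⇒) This fails: take t = 3. Then 3 ≡ 3 (mod 30), but 3³ = 27 ≡ 0 (mod 3), not 2.

(⇐) This fails: take t = 2. Then 2³ = 8 ≡ 2 (mod 3), yet 2 ≡ 2 (mod 30), not 3.

Both directions fail.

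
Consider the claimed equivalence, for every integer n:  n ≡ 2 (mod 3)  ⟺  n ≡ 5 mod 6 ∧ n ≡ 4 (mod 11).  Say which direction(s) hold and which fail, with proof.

(⟹) This fails: n = 2 gives 2 ≡ 2 (mod 3) but 2 ≡ 2 (mod 6), so the conjunction on the right does not hold.

(⟸) Conversely, if n ≡ 5 (mod 6) and n ≡ 4 (mod 11), then by the Chinese remainder theorem n ≡ 59 (mod 66). Since 59 ≡ 2 (mod 3) and 3 ∣ 66, we get n ≡ 2 (mod 3).

Not equivalent: only (⇐) holds.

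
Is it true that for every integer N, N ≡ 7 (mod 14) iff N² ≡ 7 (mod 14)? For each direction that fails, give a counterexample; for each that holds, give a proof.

Both implications hold.

(⟹) Suppose N ≡ 7 (mod 14). Write N = 14j + 7. Then (14j + 7)² = 196j² + 196j + 49 = 14(14j² + 14j + 3) + 7, so N² ≡ 7 (mod 14).

(⟸) Conversely, suppose N² ≡ 7 (mod 14). The only residue r in {0, …, 13} with r² ≡ 7 (mod 14) is r = 7, so N ≡ 7 (mod 14).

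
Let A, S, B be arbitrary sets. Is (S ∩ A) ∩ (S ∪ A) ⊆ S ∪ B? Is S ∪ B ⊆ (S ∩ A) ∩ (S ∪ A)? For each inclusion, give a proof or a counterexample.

(⊆) Let x ∈ (S ∩ A) ∩ (S ∪ A). Then either x ∈ A ∩ S and x ∉ B; or x ∈ A ∩ S ∩ B. In each case x ∈ S ∪ B, so (S ∩ A) ∩ (S ∪ A) ⊆ S ∪ B.

(⊇) This inclusion fails. Take A = ∅, S = {1}, B = ∅; then 1 ∈ S ∪ B but 1 ∉ (S ∩ A) ∩ (S ∪ A).

The sets are not equal: only the forward inclusion holds.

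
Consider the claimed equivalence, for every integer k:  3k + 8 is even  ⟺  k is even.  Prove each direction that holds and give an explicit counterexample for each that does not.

Equivalent; both directions hold.

(→) Suppose 3k + 8 is even. Since 3 is odd, 3k and k have the same parity, so 3k + 8 ≡ k + 8 (mod 2). As 8 is even, 3k + 8 is even exactly when k is even. Thus k is even.

(←) Conversely, suppose k is even; write k = 2j. Then 3k + 8 = 3·(2j) + 8 = 2·3j + 8, which is even.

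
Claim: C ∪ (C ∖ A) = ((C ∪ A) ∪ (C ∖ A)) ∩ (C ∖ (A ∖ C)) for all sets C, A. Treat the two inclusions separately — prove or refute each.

Both inclusions hold; the sets are equal.

Reverse inclusion. Let x ∈ ((C ∪ A) ∪ (C ∖ A)) ∩ (C ∖ (A ∖ C)). Then either x ∈ C and x ∉ A; or x ∈ C ∩ A. In each case x ∈ C ∪ (C ∖ A), so ((C ∪ A) ∪ (C ∖ A)) ∩ (C ∖ (A ∖ C)) ⊆ C ∪ (C ∖ A).

Forward inclusion. Let x ∈ C ∪ (C ∖ A). Then either x ∈ C and x ∉ A; or x ∈ C ∩ A. In each case x ∈ ((C ∪ A) ∪ (C ∖ A)) ∩ (C ∖ (A ∖ C)), so C ∪ (C ∖ A) ⊆ ((C ∪ A) ∪ (C ∖ A)) ∩ (C ∖ (A ∖ C)).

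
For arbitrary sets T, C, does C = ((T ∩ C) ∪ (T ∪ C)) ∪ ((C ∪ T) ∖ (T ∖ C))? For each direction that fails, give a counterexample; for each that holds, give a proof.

Only the forward inclusion holds.

(⟸) This inclusion fails. Take T = {1}, C = ∅; then 1 ∈ ((T ∩ C) ∪ (T ∪ C)) ∪ ((C ∪ T) ∖ (T ∖ C)) but 1 ∉ C.

(⟹) Let x ∈ C. Then either x ∈ C and x ∉ T; or x ∈ T ∩ C. In each case x ∈ ((T ∩ C) ∪ (T ∪ C)) ∪ ((C ∪ T) ∖ (T ∖ C)), so C ⊆ ((T ∩ C) ∪ (T ∪ C)) ∪ ((C ∪ T) ∖ (T ∖ C)).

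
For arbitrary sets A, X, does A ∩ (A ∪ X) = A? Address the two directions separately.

Both inclusions hold.

(⊆) Let x ∈ A ∩ (A ∪ X). Then either x ∈ A and x ∉ X; or x ∈ A ∩ X. In each case x ∈ A, so A ∩ (A ∪ X) ⊆ A.

(⊇) Let x ∈ A. Then either x ∈ A and x ∉ X; or x ∈ A ∩ X. In each case x ∈ A ∩ (A ∪ X), so A ⊆ A ∩ (A ∪ X).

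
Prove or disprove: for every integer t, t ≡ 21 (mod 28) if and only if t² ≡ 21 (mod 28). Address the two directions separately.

[⇒] Suppose t ≡ 21 (mod 28). Write t = 28j + 21. Then (28j + 21)² = 784j² + 1176j + 441 = 28(28j² + 42j + 15) + 21, so t² ≡ 21 (mod 28).

[⇐] This fails: take t = 7. Then 7² = 49 ≡ 21 (mod 28), yet 7 ≡ 7 (mod 28), not 21.

Only the forward implication holds.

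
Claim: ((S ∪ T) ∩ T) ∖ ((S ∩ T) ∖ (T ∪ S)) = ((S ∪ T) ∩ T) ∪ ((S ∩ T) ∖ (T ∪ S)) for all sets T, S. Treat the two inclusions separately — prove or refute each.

Both inclusions hold.

(⟹) Let x ∈ ((S ∪ T) ∩ T) ∖ ((S ∩ T) ∖ (T ∪ S)). Then either x ∈ T and x ∉ S; or x ∈ T ∩ S. In each case x ∈ ((S ∪ T) ∩ T) ∪ ((S ∩ T) ∖ (T ∪ S)), so ((S ∪ T) ∩ T) ∖ ((S ∩ T) ∖ (T ∪ S)) ⊆ ((S ∪ T) ∩ T) ∪ ((S ∩ T) ∖ (T ∪ S)).

(⟸) Let x ∈ ((S ∪ T) ∩ T) ∪ ((S ∩ T) ∖ (T ∪ S)). Then either x ∈ T and x ∉ S; or x ∈ T ∩ S. In each case x ∈ ((S ∪ T) ∩ T) ∖ ((S ∩ T) ∖ (T ∪ S)), so ((S ∪ T) ∩ T) ∪ ((S ∩ T) ∖ (T ∪ S)) ⊆ ((S ∪ T) ∩ T) ∖ ((S ∩ T) ∖ (T ∪ S)).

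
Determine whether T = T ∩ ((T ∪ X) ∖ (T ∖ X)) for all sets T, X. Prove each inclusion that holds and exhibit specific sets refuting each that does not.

(⊆) This inclusion fails. Take T = {1}, X = ∅; then 1 ∈ T but 1 ∉ T ∩ ((T ∪ X) ∖ (T ∖ X)).

(⊇) Let x ∈ T ∩ ((T ∪ X) ∖ (T ∖ X)). Then x ∈ T ∩ X, from which x ∈ T.

Only the reverse inclusion holds.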